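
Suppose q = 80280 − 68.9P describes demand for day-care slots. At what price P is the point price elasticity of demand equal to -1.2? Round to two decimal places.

635.55

Ed = −68.9P/(80280 − 68.9P). Set this equal to -1.2:
68.9P = 1.2·(80280 − 68.9P) ⇒ 68.9P(1 + 1.2) = 1.2·80280
P = 1.2·80280 / (68.9·2.2) = 635.5455…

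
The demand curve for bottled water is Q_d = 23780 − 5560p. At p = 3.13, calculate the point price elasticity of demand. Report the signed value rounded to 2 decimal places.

-2.73

dQ_d/dp = −5560. At p = 3.13, Q_d = 23780 − 5560(3.13) = 6377.2.
Ed = (dQ_d/dp)·(p/Q_d) = −5560 × (3.13/6377.2) = -2.7289…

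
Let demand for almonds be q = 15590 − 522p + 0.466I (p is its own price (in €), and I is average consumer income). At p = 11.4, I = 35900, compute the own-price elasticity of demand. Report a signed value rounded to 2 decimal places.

-0.23

At the given values, q = 15590 − 522(11.4) + 0.466(35900) = 26368.6.
∂q/∂p = −522.
E = (-522) × (11.4/26368.6) = -0.2256…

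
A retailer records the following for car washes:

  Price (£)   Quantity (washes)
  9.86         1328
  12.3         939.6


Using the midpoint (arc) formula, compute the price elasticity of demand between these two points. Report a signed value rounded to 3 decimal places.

-1.556

%ΔQ = (939.6 − 1328) / [(1328 + 939.6)/2] = -388.4/1133.8 = -0.342564…
%ΔP = (12.3 − 9.86) / [(9.86 + 12.3)/2] = 2.44/11.08 = 0.220216…
Arc Ed = %ΔQ / %ΔP = (-388.4/1133.8) / (2.44/11.08) = -1.55558…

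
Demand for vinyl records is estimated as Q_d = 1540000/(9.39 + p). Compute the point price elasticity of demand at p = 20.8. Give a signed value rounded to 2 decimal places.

-0.69

dQ_d/dp = −1540000/(9.39 + p)² = -1689.64. At p = 20.8, Q_d = 51010.3.
Ed = (dQ_d/dp)·(p/Q_d) = (-1689.64) × (20.8/51010.3) = -0.6889…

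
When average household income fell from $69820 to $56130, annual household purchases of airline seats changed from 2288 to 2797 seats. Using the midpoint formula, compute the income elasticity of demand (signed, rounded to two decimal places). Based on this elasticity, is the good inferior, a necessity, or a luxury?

%ΔQ = (2797 − 2288)/[( 2288 + 2797)/2] = 509/2542.5 = 0.200196…
%ΔIncome = (56130 − 69820)/[( 69820 + 56130)/2] = -13690/62975 = -0.217387…
E_income = (509/2542.5) / (-13690/62975) = -0.9209…
E_income < 0 ⇒ inferior good.

-0.92; inferior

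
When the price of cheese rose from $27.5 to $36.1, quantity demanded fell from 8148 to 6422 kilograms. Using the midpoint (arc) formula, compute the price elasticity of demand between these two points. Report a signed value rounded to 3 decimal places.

%ΔQ = (6422 − 8148) / [(8148 + 6422)/2] = -1726/7285 = -0.236925…
%ΔP = (36.1 − 27.5) / [(27.5 + 36.1)/2] = 8.6/31.8 = 0.270440…
Arc Ed = %ΔQ / %ΔP = (-1726/7285) / (8.6/31.8) = -0.87607…

-0.876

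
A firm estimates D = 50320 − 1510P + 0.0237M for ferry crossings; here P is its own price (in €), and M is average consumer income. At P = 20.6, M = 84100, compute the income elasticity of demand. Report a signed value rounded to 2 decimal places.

At the given values, D = 50320 − 1510(20.6) + 0.0237(84100) = 21207.17.
∂D/∂M = 0.0237.
E = (0.0237) × (84100/21207.17) = 0.0939…

0.09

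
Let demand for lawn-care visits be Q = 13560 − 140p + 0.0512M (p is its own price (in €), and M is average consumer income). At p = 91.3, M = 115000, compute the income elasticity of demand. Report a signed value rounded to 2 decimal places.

0.88

At the given values, Q = 13560 − 140(91.3) + 0.0512(115000) = 6666.
∂Q/∂M = 0.0512.
E = (0.0512) × (115000/6666) = 0.8832…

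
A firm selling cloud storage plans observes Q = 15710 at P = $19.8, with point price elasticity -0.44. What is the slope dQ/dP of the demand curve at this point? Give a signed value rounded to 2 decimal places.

Ed = (dQ/dP)·(P/Q) ⇒ dQ/dP = Ed·Q/P = (-0.44)·15710/19.8 = -349.1111…

-349.11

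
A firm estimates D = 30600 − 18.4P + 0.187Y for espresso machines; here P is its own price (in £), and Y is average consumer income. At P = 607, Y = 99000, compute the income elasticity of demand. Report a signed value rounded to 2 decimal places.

At the given values, D = 30600 − 18.4(607) + 0.187(99000) = 37944.2.
∂D/∂Y = 0.187.
E = (0.187) × (99000/37944.2) = 0.4879…

0.49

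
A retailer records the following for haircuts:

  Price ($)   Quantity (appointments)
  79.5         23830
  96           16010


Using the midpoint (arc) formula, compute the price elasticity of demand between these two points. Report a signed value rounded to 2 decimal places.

%ΔQ = (16010 − 23830) / [(23830 + 16010)/2] = -7820/19920 = -0.392570…
%ΔP = (96 − 79.5) / [(79.5 + 96)/2] = 16.5/87.75 = 0.188034…
Arc Ed = %ΔQ / %ΔP = (-7820/19920) / (16.5/87.75) = -2.0877…

-2.09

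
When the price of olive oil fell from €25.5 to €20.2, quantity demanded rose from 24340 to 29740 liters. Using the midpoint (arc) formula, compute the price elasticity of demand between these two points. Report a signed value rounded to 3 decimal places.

%ΔQ = (29740 − 24340) / [(24340 + 29740)/2] = 5400/27040 = 0.199704…
%ΔP = (20.2 − 25.5) / [(25.5 + 20.2)/2] = -5.3/22.85 = -0.231947…
Arc Ed = %ΔQ / %ΔP = (5400/27040) / (-5.3/22.85) = -0.86098…

-0.861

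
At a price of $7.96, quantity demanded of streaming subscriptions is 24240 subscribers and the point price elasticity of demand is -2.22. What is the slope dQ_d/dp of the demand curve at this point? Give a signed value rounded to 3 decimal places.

Ed = (dQ_d/dp)·(p/Q_d) ⇒ dQ_d/dp = Ed·Q_d/p = (-2.22)·24240/7.96 = -6760.40201…

-6760.402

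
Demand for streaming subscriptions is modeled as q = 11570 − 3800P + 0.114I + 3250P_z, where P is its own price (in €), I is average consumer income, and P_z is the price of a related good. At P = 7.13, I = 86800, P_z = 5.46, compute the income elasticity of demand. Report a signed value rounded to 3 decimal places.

0.817

At the given values, q = 11570 − 3800(7.13) + 0.114(86800) + 3250(5.46) = 12116.2.
∂q/∂I = 0.114.
E = (0.114) × (86800/12116.2) = 0.81669…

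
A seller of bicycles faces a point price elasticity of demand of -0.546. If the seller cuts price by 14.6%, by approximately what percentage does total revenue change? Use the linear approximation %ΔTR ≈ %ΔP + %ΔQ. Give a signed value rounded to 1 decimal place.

%ΔQ ≈ Ed × %ΔP = (-0.546) × (-14.6%) = +7.9716%
%ΔTR ≈ %ΔP + %ΔQ = (-14.6%) + (+7.9716%) = -6.6284%

-6.6%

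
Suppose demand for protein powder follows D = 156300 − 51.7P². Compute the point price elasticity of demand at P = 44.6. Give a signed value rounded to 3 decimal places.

-3.847

dD/dP = −2·51.7·P = -4611.64. At P = 44.6, D = 53460.428.
Ed = (dD/dP)·(P/D) = (-4611.64) × (44.6/53460.428) = -3.84731…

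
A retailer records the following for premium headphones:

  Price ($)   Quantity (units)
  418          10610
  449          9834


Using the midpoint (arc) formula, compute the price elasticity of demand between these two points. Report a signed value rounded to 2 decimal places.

-1.06

%ΔQ = (9834 − 10610) / [(10610 + 9834)/2] = -776/10222 = -0.075914…
%ΔP = (449 − 418) / [(418 + 449)/2] = 31/433.5 = 0.071510…
Arc Ed = %ΔQ / %ΔP = (-776/10222) / (31/433.5) = -1.0615…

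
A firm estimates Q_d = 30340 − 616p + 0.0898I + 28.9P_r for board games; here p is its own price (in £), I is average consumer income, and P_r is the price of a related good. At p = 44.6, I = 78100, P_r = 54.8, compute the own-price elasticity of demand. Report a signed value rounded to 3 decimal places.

-2.397

At the given values, Q_d = 30340 − 616(44.6) + 0.0898(78100) + 28.9(54.8) = 11463.5.
∂Q_d/∂p = −616.
E = (-616) × (44.6/11463.5) = -2.39661…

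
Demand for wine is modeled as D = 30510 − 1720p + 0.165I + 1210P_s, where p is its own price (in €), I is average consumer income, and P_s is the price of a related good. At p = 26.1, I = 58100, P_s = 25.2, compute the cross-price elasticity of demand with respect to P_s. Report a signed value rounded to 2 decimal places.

1.19

At the given values, D = 30510 − 1720(26.1) + 0.165(58100) + 1210(25.2) = 25696.5.
∂D/∂P_s = 1210.
E = (1210) × (25.2/25696.5) = 1.1866…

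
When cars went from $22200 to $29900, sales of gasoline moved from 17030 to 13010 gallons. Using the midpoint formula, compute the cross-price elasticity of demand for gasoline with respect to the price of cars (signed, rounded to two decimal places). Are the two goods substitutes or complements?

%ΔQ_{gasoline} = (13010 − 17030)/avg = -4020/15020 = -0.267643…
%ΔP_{cars} = (29900 − 22200)/avg = 7700/26050 = 0.295585…
E_cross = (-4020/15020) / (7700/26050) = -0.9054…
E_cross < 0 ⇒ the goods are complements.

-0.91; complements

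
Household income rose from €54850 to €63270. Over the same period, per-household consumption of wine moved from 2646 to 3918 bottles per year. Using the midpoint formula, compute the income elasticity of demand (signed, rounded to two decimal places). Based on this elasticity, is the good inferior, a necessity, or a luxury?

%ΔQ = (3918 − 2646)/[( 2646 + 3918)/2] = 1272/3282 = 0.387568…
%ΔIncome = (63270 − 54850)/[( 54850 + 63270)/2] = 8420/59060 = 0.142566…
E_income = (1272/3282) / (8420/59060) = 2.7185…
E_income > 1 ⇒ normal good, luxury.

2.72; luxury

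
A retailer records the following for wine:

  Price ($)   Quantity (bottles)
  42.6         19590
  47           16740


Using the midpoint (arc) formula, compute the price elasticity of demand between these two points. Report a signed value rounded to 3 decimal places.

-1.597

%ΔQ = (16740 − 19590) / [(19590 + 16740)/2] = -2850/18165 = -0.156895…
%ΔP = (47 − 42.6) / [(42.6 + 47)/2] = 4.4/44.8 = 0.098214…
Arc Ed = %ΔQ / %ΔP = (-2850/18165) / (4.4/44.8) = -1.59747…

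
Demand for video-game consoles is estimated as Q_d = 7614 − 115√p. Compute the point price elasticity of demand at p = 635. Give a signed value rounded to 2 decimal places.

-0.31

dQ_d/dp = −115/(2√p) = -2.28182. At p = 635, Q_d = 4716.09.
Ed = (dQ_d/dp)·(p/Q_d) = (-2.28182) × (635/4716.09) = -0.3072…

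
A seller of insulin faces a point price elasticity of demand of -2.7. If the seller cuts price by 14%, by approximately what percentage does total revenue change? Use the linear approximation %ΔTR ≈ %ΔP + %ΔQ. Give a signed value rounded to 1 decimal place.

%ΔQ ≈ Ed × %ΔP = (-2.7) × (-14%) = +37.8000%
%ΔTR ≈ %ΔP + %ΔQ = (-14%) + (+37.8000%) = +23.8000%

+23.8%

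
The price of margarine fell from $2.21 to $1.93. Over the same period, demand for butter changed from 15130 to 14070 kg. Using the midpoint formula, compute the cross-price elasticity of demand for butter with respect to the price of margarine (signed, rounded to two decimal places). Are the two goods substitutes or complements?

0.54; substitutes

%ΔQ_{butter} = (14070 − 15130)/avg = -1060/14600 = -0.072602…
%ΔP_{margarine} = (1.93 − 2.21)/avg = -0.28/2.07 = -0.135265…
E_cross = (-1060/14600) / (-0.28/2.07) = 0.5367…
E_cross > 0 ⇒ the goods are substitutes.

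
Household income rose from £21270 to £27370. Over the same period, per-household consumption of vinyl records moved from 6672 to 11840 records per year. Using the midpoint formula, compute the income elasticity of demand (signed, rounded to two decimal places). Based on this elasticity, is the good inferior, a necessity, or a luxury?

2.23; luxury

%ΔQ = (11840 − 6672)/[( 6672 + 11840)/2] = 5168/9256 = 0.558340…
%ΔIncome = (27370 − 21270)/[( 21270 + 27370)/2] = 6100/24320 = 0.250822…
E_income = (5168/9256) / (6100/24320) = 2.2260…
E_income > 1 ⇒ normal good, luxury.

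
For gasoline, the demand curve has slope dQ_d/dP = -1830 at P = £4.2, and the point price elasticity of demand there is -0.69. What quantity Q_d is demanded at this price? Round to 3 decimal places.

Ed = (dQ_d/dP)·(P/Q_d) ⇒ Q_d = (dQ_d/dP)·P/Ed = (-1830)·4.2/(-0.69) = 11139.13043…

11139.130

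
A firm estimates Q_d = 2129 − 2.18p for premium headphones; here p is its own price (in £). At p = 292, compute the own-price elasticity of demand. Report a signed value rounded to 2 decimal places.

-0.43

At the given values, Q_d = 2129 − 2.18(292) = 1492.44.
∂Q_d/∂p = −2.18.
E = (-2.18) × (292/1492.44) = -0.4265…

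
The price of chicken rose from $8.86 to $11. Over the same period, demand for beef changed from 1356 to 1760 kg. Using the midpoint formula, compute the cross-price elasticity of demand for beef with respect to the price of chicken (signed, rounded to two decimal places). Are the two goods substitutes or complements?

1.20; substitutes

%ΔQ_{beef} = (1760 − 1356)/avg = 404/1558 = 0.259306…
%ΔP_{chicken} = (11 − 8.86)/avg = 2.14/9.93 = 0.215508…
E_cross = (404/1558) / (2.14/9.93) = 1.2032…
E_cross > 0 ⇒ the goods are substitutes.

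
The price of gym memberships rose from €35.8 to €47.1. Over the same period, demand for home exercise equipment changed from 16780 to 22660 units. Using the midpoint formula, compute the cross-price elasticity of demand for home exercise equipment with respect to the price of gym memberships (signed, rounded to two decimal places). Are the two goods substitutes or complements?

1.09; substitutes

%ΔQ_{home exercise equipment} = (22660 − 16780)/avg = 5880/19720 = 0.298174…
%ΔP_{gym memberships} = (47.1 − 35.8)/avg = 11.3/41.45 = 0.272617…
E_cross = (5880/19720) / (11.3/41.45) = 1.0937…
E_cross > 0 ⇒ the goods are substitutes.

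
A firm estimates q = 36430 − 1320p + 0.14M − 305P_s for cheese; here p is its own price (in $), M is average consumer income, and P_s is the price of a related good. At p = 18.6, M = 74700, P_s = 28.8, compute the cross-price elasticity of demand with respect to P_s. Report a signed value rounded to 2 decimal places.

-0.65

At the given values, q = 36430 − 1320(18.6) + 0.14(74700) − 305(28.8) = 13552.
∂q/∂P_s = -305.
E = (-305) × (28.8/13552) = -0.6481…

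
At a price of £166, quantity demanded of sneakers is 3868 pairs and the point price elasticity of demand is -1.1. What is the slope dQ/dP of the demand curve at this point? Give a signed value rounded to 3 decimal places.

-25.631

Ed = (dQ/dP)·(P/Q) ⇒ dQ/dP = Ed·Q/P = (-1.1)·3868/166 = -25.63132…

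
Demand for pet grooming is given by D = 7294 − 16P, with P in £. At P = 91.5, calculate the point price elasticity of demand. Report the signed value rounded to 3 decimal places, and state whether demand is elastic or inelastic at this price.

dD/dP = −16. At P = 91.5, D = 7294 − 16(91.5) = 5830.
Ed = (dD/dP)·(P/D) = −16 × (91.5/5830) = -0.25111…
|Ed| = 0.251 < 1, so demand is inelastic.

-0.251; inelastic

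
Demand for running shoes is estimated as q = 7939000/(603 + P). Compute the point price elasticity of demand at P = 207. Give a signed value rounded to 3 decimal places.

dq/dP = −7939000/(603 + P)² = -12.1003. At P = 207, q = 9801.23.
Ed = (dq/dP)·(P/q) = (-12.1003) × (207/9801.23) = -0.25555…

-0.256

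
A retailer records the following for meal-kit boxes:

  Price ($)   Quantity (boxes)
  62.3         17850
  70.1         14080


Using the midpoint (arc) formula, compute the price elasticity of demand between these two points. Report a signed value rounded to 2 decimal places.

-2.00

%ΔQ = (14080 − 17850) / [(17850 + 14080)/2] = -3770/15965 = -0.236141…
%ΔP = (70.1 − 62.3) / [(62.3 + 70.1)/2] = 7.8/66.2 = 0.117824…
Arc Ed = %ΔQ / %ΔP = (-3770/15965) / (7.8/66.2) = -2.0041…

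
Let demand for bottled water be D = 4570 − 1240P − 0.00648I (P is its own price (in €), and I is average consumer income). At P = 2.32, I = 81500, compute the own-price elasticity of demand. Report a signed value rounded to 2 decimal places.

At the given values, D = 4570 − 1240(2.32) − 0.00648(81500) = 1165.08.
∂D/∂P = −1240.
E = (-1240) × (2.32/1165.08) = -2.4691…

-2.47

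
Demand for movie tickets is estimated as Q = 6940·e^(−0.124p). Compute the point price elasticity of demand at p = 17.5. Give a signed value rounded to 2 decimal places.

dQ/dp = −0.124·Q = -98.2567. At p = 17.5, Q = 792.393.
Ed = (dQ/dp)·(p/Q) = (-98.2567) × (17.5/792.393) = -2.17

-2.17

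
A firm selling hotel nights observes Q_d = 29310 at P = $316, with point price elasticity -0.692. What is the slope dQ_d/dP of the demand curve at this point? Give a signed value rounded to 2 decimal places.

Ed = (dQ_d/dP)·(P/Q_d) ⇒ dQ_d/dP = Ed·Q_d/P = (-0.692)·29310/316 = -64.1851…

-64.19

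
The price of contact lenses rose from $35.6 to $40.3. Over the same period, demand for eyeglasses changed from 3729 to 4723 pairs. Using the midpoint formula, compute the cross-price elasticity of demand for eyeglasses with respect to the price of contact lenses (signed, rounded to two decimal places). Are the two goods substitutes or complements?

%ΔQ_{eyeglasses} = (4723 − 3729)/avg = 994/4226 = 0.235210…
%ΔP_{contact lenses} = (40.3 − 35.6)/avg = 4.7/37.95 = 0.123847…
E_cross = (994/4226) / (4.7/37.95) = 1.8992…
E_cross > 0 ⇒ the goods are substitutes.

1.90; substitutes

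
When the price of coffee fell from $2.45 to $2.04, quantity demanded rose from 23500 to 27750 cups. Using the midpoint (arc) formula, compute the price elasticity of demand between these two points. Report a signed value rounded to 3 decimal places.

%ΔQ = (27750 − 23500) / [(23500 + 27750)/2] = 4250/25625 = 0.165853…
%ΔP = (2.04 − 2.45) / [(2.45 + 2.04)/2] = -0.41/2.245 = -0.182628…
Arc Ed = %ΔQ / %ΔP = (4250/25625) / (-0.41/2.245) = -0.90814…

-0.908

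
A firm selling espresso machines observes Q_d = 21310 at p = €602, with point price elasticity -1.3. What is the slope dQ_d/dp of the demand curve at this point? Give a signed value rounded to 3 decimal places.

Ed = (dQ_d/dp)·(p/Q_d) ⇒ dQ_d/dp = Ed·Q_d/p = (-1.3)·21310/602 = -46.01827…

-46.018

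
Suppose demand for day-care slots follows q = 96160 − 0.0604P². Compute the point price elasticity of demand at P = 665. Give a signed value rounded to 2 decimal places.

dq/dP = −2·0.0604·P = -80.332. At P = 665, q = 69449.61.
Ed = (dq/dP)·(P/q) = (-80.332) × (665/69449.61) = -0.7692…

-0.77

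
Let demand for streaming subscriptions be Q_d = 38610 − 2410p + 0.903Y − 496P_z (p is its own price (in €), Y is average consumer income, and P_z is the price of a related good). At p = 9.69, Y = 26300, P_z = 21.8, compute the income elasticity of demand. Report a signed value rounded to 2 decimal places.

0.84

At the given values, Q_d = 38610 − 2410(9.69) + 0.903(26300) − 496(21.8) = 28193.2.
∂Q_d/∂Y = 0.903.
E = (0.903) × (26300/28193.2) = 0.8423…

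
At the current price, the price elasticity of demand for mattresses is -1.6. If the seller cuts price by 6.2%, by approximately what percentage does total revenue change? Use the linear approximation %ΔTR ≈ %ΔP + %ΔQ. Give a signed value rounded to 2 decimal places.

%ΔQ ≈ Ed × %ΔP = (-1.6) × (-6.2%) = +9.9200%
%ΔTR ≈ %ΔP + %ΔQ = (-6.2%) + (+9.9200%) = +3.7200%

+3.72%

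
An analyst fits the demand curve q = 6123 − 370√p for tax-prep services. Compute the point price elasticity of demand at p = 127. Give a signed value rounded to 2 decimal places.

-1.07

dq/dp = −370/(2√p) = -16.4161. At p = 127, q = 1953.31.
Ed = (dq/dp)·(p/q) = (-16.4161) × (127/1953.31) = -1.0673…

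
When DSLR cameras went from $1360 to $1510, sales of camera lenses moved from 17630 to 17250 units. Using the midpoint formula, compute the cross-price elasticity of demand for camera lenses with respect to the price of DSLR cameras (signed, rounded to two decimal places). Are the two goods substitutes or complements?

%ΔQ_{camera lenses} = (17250 − 17630)/avg = -380/17440 = -0.021788…
%ΔP_{DSLR cameras} = (1510 − 1360)/avg = 150/1435 = 0.104529…
E_cross = (-380/17440) / (150/1435) = -0.2084…
E_cross < 0 ⇒ the goods are complements.

-0.21; complements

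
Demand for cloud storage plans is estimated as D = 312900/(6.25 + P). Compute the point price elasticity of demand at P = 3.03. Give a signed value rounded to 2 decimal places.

-0.33

dD/dP = −312900/(6.25 + P)² = -3633.37. At P = 3.03, D = 33717.7.
Ed = (dD/dP)·(P/D) = (-3633.37) × (3.03/33717.7) = -0.3265…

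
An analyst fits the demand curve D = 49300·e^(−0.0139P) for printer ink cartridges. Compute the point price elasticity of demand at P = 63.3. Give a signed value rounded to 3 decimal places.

dD/dP = −0.0139·D = -284.275. At P = 63.3, D = 20451.5.
Ed = (dD/dP)·(P/D) = (-284.275) × (63.3/20451.5) = -0.87987

-0.880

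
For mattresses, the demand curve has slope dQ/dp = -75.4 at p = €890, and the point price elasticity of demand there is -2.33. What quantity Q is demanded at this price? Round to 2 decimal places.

Ed = (dQ/dp)·(p/Q) ⇒ Q = (dQ/dp)·p/Ed = (-75.4)·890/(-2.33) = 28800.8583…

28800.86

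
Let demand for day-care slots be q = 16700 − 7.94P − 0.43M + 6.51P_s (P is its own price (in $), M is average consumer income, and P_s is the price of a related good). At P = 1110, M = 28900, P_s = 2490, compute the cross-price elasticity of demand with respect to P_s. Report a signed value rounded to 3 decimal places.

1.389

At the given values, q = 16700 − 7.94(1110) − 0.43(28900) + 6.51(2490) = 11669.5.
∂q/∂P_s = 6.51.
E = (6.51) × (2490/11669.5) = 1.38908…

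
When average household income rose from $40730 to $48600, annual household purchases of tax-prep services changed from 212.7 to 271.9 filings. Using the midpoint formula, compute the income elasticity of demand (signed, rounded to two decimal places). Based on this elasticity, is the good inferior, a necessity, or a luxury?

1.39; luxury

%ΔQ = (271.9 − 212.7)/[( 212.7 + 271.9)/2] = 59.2/242.3 = 0.244325…
%ΔIncome = (48600 − 40730)/[( 40730 + 48600)/2] = 7870/44665 = 0.176200…
E_income = (59.2/242.3) / (7870/44665) = 1.3866…
E_income > 1 ⇒ normal good, luxury.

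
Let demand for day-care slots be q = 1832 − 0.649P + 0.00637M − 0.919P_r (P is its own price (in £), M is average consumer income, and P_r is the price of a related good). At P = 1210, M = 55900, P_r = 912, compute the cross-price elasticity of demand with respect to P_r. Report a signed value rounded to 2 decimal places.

-1.48

At the given values, q = 1832 − 0.649(1210) + 0.00637(55900) − 0.919(912) = 564.665.
∂q/∂P_r = -0.919.
E = (-0.919) × (912/564.665) = -1.4842…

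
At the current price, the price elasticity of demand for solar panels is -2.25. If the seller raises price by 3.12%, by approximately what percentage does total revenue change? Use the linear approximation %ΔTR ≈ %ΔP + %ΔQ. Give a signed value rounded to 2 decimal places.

-3.90%

%ΔQ ≈ Ed × %ΔP = (-2.25) × (+3.12%) = -7.0200%
%ΔTR ≈ %ΔP + %ΔQ = (+3.12%) + (-7.0200%) = -3.9000%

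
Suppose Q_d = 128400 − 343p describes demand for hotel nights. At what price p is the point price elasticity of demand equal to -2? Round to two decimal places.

249.56

Ed = −343p/(128400 − 343p). Set this equal to -2:
343p = 2·(128400 − 343p) ⇒ 343p(1 + 2) = 2·128400
p = 2·128400 / (343·3) = 249.5626…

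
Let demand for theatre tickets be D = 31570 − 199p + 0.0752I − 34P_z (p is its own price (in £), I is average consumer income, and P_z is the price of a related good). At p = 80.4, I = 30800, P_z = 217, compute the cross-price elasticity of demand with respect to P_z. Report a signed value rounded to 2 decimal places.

At the given values, D = 31570 − 199(80.4) + 0.0752(30800) − 34(217) = 10508.56.
∂D/∂P_z = -34.
E = (-34) × (217/10508.56) = -0.7020…

-0.70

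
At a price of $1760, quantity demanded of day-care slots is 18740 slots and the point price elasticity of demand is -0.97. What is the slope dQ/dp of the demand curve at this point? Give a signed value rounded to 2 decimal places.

-10.33

Ed = (dQ/dp)·(p/Q) ⇒ dQ/dp = Ed·Q/p = (-0.97)·18740/1760 = -10.3282…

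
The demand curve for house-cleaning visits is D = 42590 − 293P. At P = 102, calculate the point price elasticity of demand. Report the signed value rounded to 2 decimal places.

dD/dP = −293. At P = 102, D = 42590 − 293(102) = 12704.
Ed = (dD/dP)·(P/D) = −293 × (102/12704) = -2.3524…

-2.35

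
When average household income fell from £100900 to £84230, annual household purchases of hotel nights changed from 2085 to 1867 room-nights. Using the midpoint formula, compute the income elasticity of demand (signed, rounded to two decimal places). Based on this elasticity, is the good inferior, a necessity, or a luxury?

0.61; necessity

%ΔQ = (1867 − 2085)/[( 2085 + 1867)/2] = -218/1976 = -0.110323…
%ΔIncome = (84230 − 100900)/[( 100900 + 84230)/2] = -16670/92565 = -0.180089…
E_income = (-218/1976) / (-16670/92565) = 0.6126…
0 < E_income < 1 ⇒ normal good, necessity.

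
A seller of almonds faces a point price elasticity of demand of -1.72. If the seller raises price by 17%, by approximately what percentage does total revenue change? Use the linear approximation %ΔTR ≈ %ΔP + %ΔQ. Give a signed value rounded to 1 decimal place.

%ΔQ ≈ Ed × %ΔP = (-1.72) × (+17%) = -29.2400%
%ΔTR ≈ %ΔP + %ΔQ = (+17%) + (-29.2400%) = -12.2400%

-12.2%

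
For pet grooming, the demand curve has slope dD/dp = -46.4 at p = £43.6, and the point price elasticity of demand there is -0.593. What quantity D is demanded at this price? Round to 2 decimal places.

Ed = (dD/dp)·(p/D) ⇒ D = (dD/dp)·p/Ed = (-46.4)·43.6/(-0.593) = 3411.5345…

3411.53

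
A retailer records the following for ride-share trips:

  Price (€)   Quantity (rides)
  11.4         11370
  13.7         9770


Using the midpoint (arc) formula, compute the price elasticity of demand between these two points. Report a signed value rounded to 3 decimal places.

%ΔQ = (9770 − 11370) / [(11370 + 9770)/2] = -1600/10570 = -0.151371…
%ΔP = (13.7 − 11.4) / [(11.4 + 13.7)/2] = 2.3/12.55 = 0.183266…
Arc Ed = %ΔQ / %ΔP = (-1600/10570) / (2.3/12.55) = -0.82596…

-0.826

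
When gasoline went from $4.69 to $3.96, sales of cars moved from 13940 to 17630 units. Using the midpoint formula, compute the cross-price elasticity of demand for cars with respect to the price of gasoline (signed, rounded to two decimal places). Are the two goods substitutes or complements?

-1.38; complements

%ΔQ_{cars} = (17630 − 13940)/avg = 3690/15785 = 0.233766…
%ΔP_{gasoline} = (3.96 − 4.69)/avg = -0.73/4.325 = -0.168786…
E_cross = (3690/15785) / (-0.73/4.325) = -1.3849…
E_cross < 0 ⇒ the goods are complements.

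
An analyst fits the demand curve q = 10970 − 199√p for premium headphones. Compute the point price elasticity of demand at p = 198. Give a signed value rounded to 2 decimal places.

-0.17

dq/dp = −199/(2√p) = -7.07116. At p = 198, q = 8169.82.
Ed = (dq/dp)·(p/q) = (-7.07116) × (198/8169.82) = -0.1713…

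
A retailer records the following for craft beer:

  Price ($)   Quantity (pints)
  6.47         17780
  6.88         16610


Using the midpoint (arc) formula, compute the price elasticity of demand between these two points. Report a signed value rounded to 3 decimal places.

-1.108

%ΔQ = (16610 − 17780) / [(17780 + 16610)/2] = -1170/17195 = -0.068043…
%ΔP = (6.88 − 6.47) / [(6.47 + 6.88)/2] = 0.41/6.675 = 0.061423…
Arc Ed = %ΔQ / %ΔP = (-1170/17195) / (0.41/6.675) = -1.10777…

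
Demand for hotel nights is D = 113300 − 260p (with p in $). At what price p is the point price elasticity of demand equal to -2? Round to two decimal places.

290.51

Ed = −260p/(113300 − 260p). Set this equal to -2:
260p = 2·(113300 − 260p) ⇒ 260p(1 + 2) = 2·113300
p = 2·113300 / (260·3) = 290.5128…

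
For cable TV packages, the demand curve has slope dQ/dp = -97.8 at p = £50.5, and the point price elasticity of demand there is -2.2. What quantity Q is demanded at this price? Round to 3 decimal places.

Ed = (dQ/dp)·(p/Q) ⇒ Q = (dQ/dp)·p/Ed = (-97.8)·50.5/(-2.2) = 2244.95454…

2244.955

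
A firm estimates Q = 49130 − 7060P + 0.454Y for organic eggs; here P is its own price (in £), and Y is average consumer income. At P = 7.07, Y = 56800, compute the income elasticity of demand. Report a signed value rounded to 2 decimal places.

1.03

At the given values, Q = 49130 − 7060(7.07) + 0.454(56800) = 25003.
∂Q/∂Y = 0.454.
E = (0.454) × (56800/25003) = 1.0313…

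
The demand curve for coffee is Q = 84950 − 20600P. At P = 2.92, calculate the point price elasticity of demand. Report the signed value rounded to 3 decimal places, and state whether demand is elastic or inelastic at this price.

dQ/dP = −20600. At P = 2.92, Q = 84950 − 20600(2.92) = 24798.
Ed = (dQ/dP)·(P/Q) = −20600 × (2.92/24798) = -2.42567…
|Ed| = 2.426 > 1, so demand is elastic.

-2.426; elastic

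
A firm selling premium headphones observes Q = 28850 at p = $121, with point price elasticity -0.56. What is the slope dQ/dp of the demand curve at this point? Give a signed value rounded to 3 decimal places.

-133.521

Ed = (dQ/dp)·(p/Q) ⇒ dQ/dp = Ed·Q/p = (-0.56)·28850/121 = -133.52066…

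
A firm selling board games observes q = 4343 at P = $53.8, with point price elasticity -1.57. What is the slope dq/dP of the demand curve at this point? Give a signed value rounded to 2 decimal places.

Ed = (dq/dP)·(P/q) ⇒ dq/dP = Ed·q/P = (-1.57)·4343/53.8 = -126.7381…

-126.74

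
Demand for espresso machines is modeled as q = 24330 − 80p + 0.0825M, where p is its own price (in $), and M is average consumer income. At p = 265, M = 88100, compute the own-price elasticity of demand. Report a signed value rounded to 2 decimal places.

At the given values, q = 24330 − 80(265) + 0.0825(88100) = 10398.25.
∂q/∂p = −80.
E = (-80) × (265/10398.25) = -2.0388…

-2.04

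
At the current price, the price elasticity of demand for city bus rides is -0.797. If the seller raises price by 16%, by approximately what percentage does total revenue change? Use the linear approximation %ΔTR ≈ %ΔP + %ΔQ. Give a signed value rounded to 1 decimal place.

%ΔQ ≈ Ed × %ΔP = (-0.797) × (+16%) = -12.7520%
%ΔTR ≈ %ΔP + %ΔQ = (+16%) + (-12.7520%) = +3.2480%

+3.2%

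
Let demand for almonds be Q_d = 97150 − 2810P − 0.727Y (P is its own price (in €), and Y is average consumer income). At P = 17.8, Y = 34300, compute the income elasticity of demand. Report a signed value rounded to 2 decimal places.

At the given values, Q_d = 97150 − 2810(17.8) − 0.727(34300) = 22195.9.
∂Q_d/∂Y = -0.727.
E = (-0.727) × (34300/22195.9) = -1.1234…

-1.12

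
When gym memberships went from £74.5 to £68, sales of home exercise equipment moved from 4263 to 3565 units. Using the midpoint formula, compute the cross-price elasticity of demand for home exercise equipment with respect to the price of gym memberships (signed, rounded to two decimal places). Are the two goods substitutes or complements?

%ΔQ_{home exercise equipment} = (3565 − 4263)/avg = -698/3914 = -0.178334…
%ΔP_{gym memberships} = (68 − 74.5)/avg = -6.5/71.25 = -0.091228…
E_cross = (-698/3914) / (-6.5/71.25) = 1.9548…
E_cross > 0 ⇒ the goods are substitutes.

1.95; substitutes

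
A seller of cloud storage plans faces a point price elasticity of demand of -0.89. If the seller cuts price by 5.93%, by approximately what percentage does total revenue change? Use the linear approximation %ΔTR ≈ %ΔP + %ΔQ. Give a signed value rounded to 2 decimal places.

-0.65%

%ΔQ ≈ Ed × %ΔP = (-0.89) × (-5.93%) = +5.2777%
%ΔTR ≈ %ΔP + %ΔQ = (-5.93%) + (+5.2777%) = -0.6523%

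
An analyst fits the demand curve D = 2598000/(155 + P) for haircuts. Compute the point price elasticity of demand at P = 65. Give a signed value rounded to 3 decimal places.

dD/dP = −2598000/(155 + P)² = -53.6777. At P = 65, D = 11809.1.
Ed = (dD/dP)·(P/D) = (-53.6777) × (65/11809.1) = -0.29545…

-0.295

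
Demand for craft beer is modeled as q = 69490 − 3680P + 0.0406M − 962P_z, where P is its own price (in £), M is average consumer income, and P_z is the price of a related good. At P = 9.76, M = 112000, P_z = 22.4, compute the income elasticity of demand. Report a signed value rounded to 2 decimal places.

At the given values, q = 69490 − 3680(9.76) + 0.0406(112000) − 962(22.4) = 16571.6.
∂q/∂M = 0.0406.
E = (0.0406) × (112000/16571.6) = 0.2743…

0.27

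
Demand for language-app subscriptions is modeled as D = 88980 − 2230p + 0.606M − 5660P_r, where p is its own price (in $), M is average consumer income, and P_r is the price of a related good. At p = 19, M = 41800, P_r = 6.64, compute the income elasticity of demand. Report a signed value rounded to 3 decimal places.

At the given values, D = 88980 − 2230(19) + 0.606(41800) − 5660(6.64) = 34358.4.
∂D/∂M = 0.606.
E = (0.606) × (41800/34358.4) = 0.73725…

0.737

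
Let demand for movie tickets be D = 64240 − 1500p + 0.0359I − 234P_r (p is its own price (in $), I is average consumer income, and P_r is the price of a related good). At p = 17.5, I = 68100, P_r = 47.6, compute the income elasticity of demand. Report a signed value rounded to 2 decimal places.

0.08

At the given values, D = 64240 − 1500(17.5) + 0.0359(68100) − 234(47.6) = 29296.39.
∂D/∂I = 0.0359.
E = (0.0359) × (68100/29296.39) = 0.0834…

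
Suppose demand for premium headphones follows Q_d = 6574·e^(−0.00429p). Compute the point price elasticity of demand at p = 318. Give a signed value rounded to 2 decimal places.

-1.36

dQ_d/dp = −0.00429·Q_d = -7.20798. At p = 318, Q_d = 1680.18.
Ed = (dQ_d/dp)·(p/Q_d) = (-7.20798) × (318/1680.18) = -1.3642…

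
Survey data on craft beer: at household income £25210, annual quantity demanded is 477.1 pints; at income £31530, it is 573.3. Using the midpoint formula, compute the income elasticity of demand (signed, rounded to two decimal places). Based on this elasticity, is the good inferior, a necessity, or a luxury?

%ΔQ = (573.3 − 477.1)/[( 477.1 + 573.3)/2] = 96.2/525.2 = 0.183168…
%ΔIncome = (31530 − 25210)/[( 25210 + 31530)/2] = 6320/28370 = 0.222770…
E_income = (96.2/525.2) / (6320/28370) = 0.8222…
0 < E_income < 1 ⇒ normal good, necessity.

0.82; necessity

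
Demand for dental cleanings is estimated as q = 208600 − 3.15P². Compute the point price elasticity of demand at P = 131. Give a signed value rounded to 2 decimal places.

-0.70

dq/dP = −2·3.15·P = -825.3. At P = 131, q = 154542.85.
Ed = (dq/dP)·(P/q) = (-825.3) × (131/154542.85) = -0.6995…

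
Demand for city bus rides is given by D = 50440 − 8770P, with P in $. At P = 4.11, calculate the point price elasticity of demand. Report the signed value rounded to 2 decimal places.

dD/dP = −8770. At P = 4.11, D = 50440 − 8770(4.11) = 14395.3.
Ed = (dD/dP)·(P/D) = −8770 × (4.11/14395.3) = -2.5039…

-2.50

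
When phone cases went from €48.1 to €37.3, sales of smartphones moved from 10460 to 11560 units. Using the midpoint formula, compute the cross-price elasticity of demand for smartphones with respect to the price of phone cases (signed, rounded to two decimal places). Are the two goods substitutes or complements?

%ΔQ_{smartphones} = (11560 − 10460)/avg = 1100/11010 = 0.099909…
%ΔP_{phone cases} = (37.3 − 48.1)/avg = -10.8/42.7 = -0.252927…
E_cross = (1100/11010) / (-10.8/42.7) = -0.3950…
E_cross < 0 ⇒ the goods are complements.

-0.40; complements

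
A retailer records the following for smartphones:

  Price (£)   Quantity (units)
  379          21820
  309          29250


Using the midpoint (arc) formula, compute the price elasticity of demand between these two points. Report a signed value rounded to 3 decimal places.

-1.430

%ΔQ = (29250 − 21820) / [(21820 + 29250)/2] = 7430/25535 = 0.290973…
%ΔP = (309 − 379) / [(379 + 309)/2] = -70/344 = -0.203488…
Arc Ed = %ΔQ / %ΔP = (7430/25535) / (-70/344) = -1.42992…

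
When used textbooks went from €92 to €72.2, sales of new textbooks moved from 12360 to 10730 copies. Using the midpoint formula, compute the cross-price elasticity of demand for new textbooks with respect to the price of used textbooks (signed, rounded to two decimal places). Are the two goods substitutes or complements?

%ΔQ_{new textbooks} = (10730 − 12360)/avg = -1630/11545 = -0.141186…
%ΔP_{used textbooks} = (72.2 − 92)/avg = -19.8/82.1 = -0.241169…
E_cross = (-1630/11545) / (-19.8/82.1) = 0.5854…
E_cross > 0 ⇒ the goods are substitutes.

0.59; substitutes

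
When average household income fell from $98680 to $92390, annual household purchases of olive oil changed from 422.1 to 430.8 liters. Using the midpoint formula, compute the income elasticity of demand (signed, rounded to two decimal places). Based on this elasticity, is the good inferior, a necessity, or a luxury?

-0.31; inferior

%ΔQ = (430.8 − 422.1)/[( 422.1 + 430.8)/2] = 8.7/426.45 = 0.020400…
%ΔIncome = (92390 − 98680)/[( 98680 + 92390)/2] = -6290/95535 = -0.065839…
E_income = (8.7/426.45) / (-6290/95535) = -0.3098…
E_income < 0 ⇒ inferior good.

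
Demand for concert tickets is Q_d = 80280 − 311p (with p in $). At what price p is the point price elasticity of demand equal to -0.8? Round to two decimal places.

Ed = −311p/(80280 − 311p). Set this equal to -0.8:
311p = 0.8·(80280 − 311p) ⇒ 311p(1 + 0.8) = 0.8·80280
p = 0.8·80280 / (311·1.8) = 114.7266…

114.73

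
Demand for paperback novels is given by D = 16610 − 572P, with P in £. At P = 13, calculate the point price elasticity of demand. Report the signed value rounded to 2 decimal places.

dD/dP = −572. At P = 13, D = 16610 − 572(13) = 9174.
Ed = (dD/dP)·(P/D) = −572 × (13/9174) = -0.8105…

-0.81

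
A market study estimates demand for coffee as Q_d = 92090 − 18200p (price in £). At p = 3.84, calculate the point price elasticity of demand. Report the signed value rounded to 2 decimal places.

dQ_d/dp = −18200. At p = 3.84, Q_d = 92090 − 18200(3.84) = 22202.
Ed = (dQ_d/dp)·(p/Q_d) = −18200 × (3.84/22202) = -3.1478…

-3.15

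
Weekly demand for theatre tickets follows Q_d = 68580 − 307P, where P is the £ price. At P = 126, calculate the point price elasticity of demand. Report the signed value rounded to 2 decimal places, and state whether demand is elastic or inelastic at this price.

dQ_d/dP = −307. At P = 126, Q_d = 68580 − 307(126) = 29898.
Ed = (dQ_d/dP)·(P/Q_d) = −307 × (126/29898) = -1.2937…
|Ed| = 1.29 > 1, so demand is elastic.

-1.29; elastic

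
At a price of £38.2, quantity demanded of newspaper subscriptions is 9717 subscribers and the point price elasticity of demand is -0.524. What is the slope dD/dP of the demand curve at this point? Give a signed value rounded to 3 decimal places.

-133.291

Ed = (dD/dP)·(P/D) ⇒ dD/dP = Ed·D/P = (-0.524)·9717/38.2 = -133.29078…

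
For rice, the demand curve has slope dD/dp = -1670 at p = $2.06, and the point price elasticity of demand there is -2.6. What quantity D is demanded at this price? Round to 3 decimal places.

1323.154

Ed = (dD/dp)·(p/D) ⇒ D = (dD/dp)·p/Ed = (-1670)·2.06/(-2.6) = 1323.15384…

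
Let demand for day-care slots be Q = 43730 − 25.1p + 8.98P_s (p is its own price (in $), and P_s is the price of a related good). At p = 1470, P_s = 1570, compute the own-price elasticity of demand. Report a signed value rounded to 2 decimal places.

-1.76

At the given values, Q = 43730 − 25.1(1470) + 8.98(1570) = 20931.6.
∂Q/∂p = −25.1.
E = (-25.1) × (1470/20931.6) = -1.7627…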